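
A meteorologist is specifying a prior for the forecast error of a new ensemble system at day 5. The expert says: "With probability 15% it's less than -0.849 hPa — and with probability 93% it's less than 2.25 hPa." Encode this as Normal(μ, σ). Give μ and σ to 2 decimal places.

For Normal(μ,σ), the p-quantile is μ + z_p·σ. Here z_{0.15} = -1.036, z_{0.93} = 1.476.
So -0.849 = μ − 1.036σ and 2.25 = μ + 1.476σ.
Subtracting: σ = (2.25 − -0.849)/(1.476 − (-1.036)) = 1.23.
Then μ = -0.849 − (-1.036)·1.23 = 0.43.

μ = 0.43, σ = 1.23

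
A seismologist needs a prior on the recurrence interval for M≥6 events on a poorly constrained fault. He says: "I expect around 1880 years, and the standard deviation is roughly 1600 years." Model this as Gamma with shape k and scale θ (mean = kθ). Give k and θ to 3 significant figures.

k ≈ 1.38, θ ≈ 1360

For Gamma(k, scale θ): mean = kθ, variance = kθ², so CV = 1/√k.
CV = SD/mean = 1600/1880 = 0.8511, hence k = 1/CV² = 1.38.
Then θ = mean/k = 1880/1.38 = 1360.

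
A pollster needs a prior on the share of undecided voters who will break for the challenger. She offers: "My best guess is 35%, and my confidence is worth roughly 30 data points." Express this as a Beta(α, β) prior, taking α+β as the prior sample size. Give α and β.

α = 10.5, β = 19.5

Under the effective-sample-size interpretation, Beta(α, β) has prior mean α/(α+β) and prior sample size α+β.
So α+β = 30 and α/(α+β) = 0.35, giving α = 0.35·30 = 10.5 and β = 30 − 10.5 = 19.5.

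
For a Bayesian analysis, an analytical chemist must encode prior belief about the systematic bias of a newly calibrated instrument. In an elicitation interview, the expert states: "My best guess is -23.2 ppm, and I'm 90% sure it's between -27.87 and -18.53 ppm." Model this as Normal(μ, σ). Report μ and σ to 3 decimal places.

μ = -23.200, σ = 2.839

A symmetric 90% interval runs μ ± z·σ with z = 1.645.
Half-width = 4.67, so σ = 4.67/1.645 = 2.839.
μ is the stated best guess, -23.200.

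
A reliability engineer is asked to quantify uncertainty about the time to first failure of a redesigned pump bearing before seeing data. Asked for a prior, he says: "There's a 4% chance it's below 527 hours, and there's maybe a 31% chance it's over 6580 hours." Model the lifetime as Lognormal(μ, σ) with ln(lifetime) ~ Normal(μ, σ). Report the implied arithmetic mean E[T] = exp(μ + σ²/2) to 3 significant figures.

If T ~ Lognormal(μ,σ) then ln T ~ Normal(μ,σ), so the p-quantile of ln T is μ + z_p·σ.
ln(527) = 6.267 and ln(6580) = 8.792; z_{0.04} = -1.751, z_{0.69} = 0.4959.
σ = (8.792 − 6.267)/(0.4959 − (-1.751)) = 1.124.
μ = 6.267 − (-1.751)·1.124 = 8.235.
E[T] = exp(μ + σ²/2) = exp(8.235 + 0.6314) = 7090 hours.

E[T] ≈ 7090 hours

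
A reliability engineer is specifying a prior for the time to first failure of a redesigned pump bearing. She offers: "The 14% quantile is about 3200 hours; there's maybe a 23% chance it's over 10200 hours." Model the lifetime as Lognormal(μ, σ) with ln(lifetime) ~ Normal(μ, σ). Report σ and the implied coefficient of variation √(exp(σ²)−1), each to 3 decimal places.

σ ≈ 0.637, CV ≈ 0.708

If T ~ Lognormal(μ,σ) then ln T ~ Normal(μ,σ), so the p-quantile of ln T is μ + z_p·σ.
ln(3200) = 8.071 and ln(10200) = 9.23; z_{0.14} = -1.08, z_{0.77} = 0.7388.
σ = (9.23 − 8.071)/(0.7388 − (-1.08)) = 0.637.
μ = 8.071 − (-1.08)·0.637 = 8.759.
CV = √(exp(σ²)−1) = √(exp(0.4061)−1) = 0.708.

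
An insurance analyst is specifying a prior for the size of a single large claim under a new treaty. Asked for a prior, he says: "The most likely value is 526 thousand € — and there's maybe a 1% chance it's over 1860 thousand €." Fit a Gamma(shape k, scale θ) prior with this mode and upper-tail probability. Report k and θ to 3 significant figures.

Gamma(k,θ) with k>1 has mode (k−1)θ, so θ = 526/(k−1).
Need P(X < 1860) = 0.99 with θ tied to k this way. Start at k = 2, θ = 526: P(X<1860) ≈ 0.868.
Too low — raise k to concentrate. Iterating converges to k ≈ 3.71.
Then θ = 526/(3.71−1) ≈ 194.

k ≈ 3.71, θ ≈ 194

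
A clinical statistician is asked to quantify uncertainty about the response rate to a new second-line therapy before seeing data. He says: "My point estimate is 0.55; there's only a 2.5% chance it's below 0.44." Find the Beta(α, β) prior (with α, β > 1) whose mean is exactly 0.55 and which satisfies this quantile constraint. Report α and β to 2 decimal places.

α ≈ 43.38, β ≈ 35.49

With mean 0.55 fixed, write α = 0.55s, β = 0.45s where s = α+β.
Need P(θ < 0.44) = 0.025 under Beta(0.55s, 0.45s). Normal approximation: (q−m)/√(m(1−m)/s) ≈ z_{0.025} = -1.96, so s ≈ 0.55·0.45·(-1.96)²/(0.44−0.55)² = 78.6.
At s = 78.6: P(θ<0.44) ≈ 0.025. Adjusting to match 0.025 gives s ≈ 78.87.
So α = 0.55·78.87 ≈ 43.38, β = 0.45·78.87 ≈ 35.49.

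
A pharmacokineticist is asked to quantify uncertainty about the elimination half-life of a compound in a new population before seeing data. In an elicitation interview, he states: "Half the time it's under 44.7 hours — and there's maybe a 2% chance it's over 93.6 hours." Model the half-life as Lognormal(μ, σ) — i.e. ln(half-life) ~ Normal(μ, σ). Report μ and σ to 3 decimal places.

μ ≈ 3.800, σ ≈ 0.360

If T ~ Lognormal(μ,σ) then ln T ~ Normal(μ,σ), so the p-quantile of ln T is μ + z_p·σ.
ln(44.7) = 3.8 and ln(93.6) = 4.539; z_{0.5} = 0, z_{0.98} = 2.054.
σ = (4.539 − 3.8)/(2.054 − (0)) = 0.360.
μ = 3.8 − (0)·0.360 = 3.800.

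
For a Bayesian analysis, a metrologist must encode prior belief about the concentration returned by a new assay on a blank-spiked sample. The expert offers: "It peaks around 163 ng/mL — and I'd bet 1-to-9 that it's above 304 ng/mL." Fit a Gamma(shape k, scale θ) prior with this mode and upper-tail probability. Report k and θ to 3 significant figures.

k ≈ 5.92, θ ≈ 33.2

Gamma(k,θ) with k>1 has mode (k−1)θ, so θ = 163/(k−1).
Need P(X < 304) = 0.9 with θ tied to k this way. Start at k = 2, θ = 163: P(X<304) ≈ 0.556.
Too low — raise k to concentrate. Iterating converges to k ≈ 5.92.
Then θ = 163/(5.92−1) ≈ 33.2.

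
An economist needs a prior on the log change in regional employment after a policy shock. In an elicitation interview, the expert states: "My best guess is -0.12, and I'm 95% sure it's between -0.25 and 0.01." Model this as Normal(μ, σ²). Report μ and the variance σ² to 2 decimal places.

A symmetric 95% interval runs μ ± z·σ with z = 1.96.
Half-width = 0.13, so σ = 0.13/1.96 = 0.066 and σ² = 0.00.
μ is the stated best guess, -0.12.

μ = -0.12, σ² = 0.00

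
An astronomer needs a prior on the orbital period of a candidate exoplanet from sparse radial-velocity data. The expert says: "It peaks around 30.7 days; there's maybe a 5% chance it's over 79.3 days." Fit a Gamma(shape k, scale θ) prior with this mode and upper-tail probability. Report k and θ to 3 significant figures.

Gamma(k,θ) with k>1 has mode (k−1)θ, so θ = 30.7/(k−1).
Need P(X < 79.3) = 0.95 with θ tied to k this way. Start at k = 2, θ = 30.7: P(X<79.3) ≈ 0.729.
Too low — raise k to concentrate. Iterating converges to k ≈ 4.
Then θ = 30.7/(4−1) ≈ 10.2.

k ≈ 4, θ ≈ 10.2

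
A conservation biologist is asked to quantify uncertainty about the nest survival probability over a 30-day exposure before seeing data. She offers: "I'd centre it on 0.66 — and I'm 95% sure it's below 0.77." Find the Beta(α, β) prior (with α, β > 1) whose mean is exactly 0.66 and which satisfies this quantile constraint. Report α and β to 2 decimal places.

α ≈ 30.17, β ≈ 15.54

With mean 0.66 fixed, write α = 0.66s, β = 0.34s where s = α+β.
Need P(θ < 0.77) = 0.95 under Beta(0.66s, 0.34s). Normal approximation: (q−m)/√(m(1−m)/s) ≈ z_{0.95} = 1.64, so s ≈ 0.66·0.34·(1.64)²/(0.77−0.66)² = 50.2.
At s = 50.2: P(θ<0.77) ≈ 0.958. Adjusting to match 0.95 gives s ≈ 45.72.
So α = 0.66·45.72 ≈ 30.17, β = 0.34·45.72 ≈ 15.54.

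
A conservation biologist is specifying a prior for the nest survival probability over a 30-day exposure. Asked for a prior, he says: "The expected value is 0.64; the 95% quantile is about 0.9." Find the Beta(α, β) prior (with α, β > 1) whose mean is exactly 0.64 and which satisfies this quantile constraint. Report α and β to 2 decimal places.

With mean 0.64 fixed, write α = 0.64s, β = 0.36s where s = α+β.
Need P(θ < 0.9) = 0.95 under Beta(0.64s, 0.36s). Normal approximation: (q−m)/√(m(1−m)/s) ≈ z_{0.95} = 1.64, so s ≈ 0.64·0.36·(1.64)²/(0.9−0.64)² = 9.2.
At s = 9.2: P(θ<0.9) ≈ 0.977. Adjusting to match 0.95 gives s ≈ 6.56.
So α = 0.64·6.56 ≈ 4.20, β = 0.36·6.56 ≈ 2.36.

α ≈ 4.20, β ≈ 2.36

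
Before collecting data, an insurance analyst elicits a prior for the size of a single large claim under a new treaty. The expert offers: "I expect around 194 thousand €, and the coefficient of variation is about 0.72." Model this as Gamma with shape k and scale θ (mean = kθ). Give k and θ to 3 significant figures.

k ≈ 1.93, θ ≈ 101

For Gamma(k, scale θ): mean = kθ, variance = kθ², so CV = 1/√k.
CV = 0.72, hence k = 1/CV² = 1.93.
Then θ = mean/k = 194/1.93 = 101.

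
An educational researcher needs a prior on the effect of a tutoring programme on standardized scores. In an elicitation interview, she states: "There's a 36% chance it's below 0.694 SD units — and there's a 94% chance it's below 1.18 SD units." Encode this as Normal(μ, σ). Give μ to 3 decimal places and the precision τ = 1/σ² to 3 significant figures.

μ = 0.785, τ = 15.5

The p-quantile of Normal(μ,σ) is μ + z_p·σ, with z_{0.36} = -0.3585 and z_{0.94} = 1.555.
Eliminate σ: μ = (z₂·x₁ − z₁·x₂)/(z₂ − z₁) = (1.555·0.694 − (-0.3585)·1.18)/1.913 = 0.785.
Then σ = (x₂ − x₁)/(z₂ − z₁) = (1.18 − 0.694)/1.913 = 0.254.
Precision τ = 1/σ² = 1/0.254² = 15.5.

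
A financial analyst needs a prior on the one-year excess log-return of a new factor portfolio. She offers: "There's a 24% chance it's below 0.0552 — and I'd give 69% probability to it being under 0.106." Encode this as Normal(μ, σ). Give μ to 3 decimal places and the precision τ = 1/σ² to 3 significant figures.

For Normal(μ,σ), the p-quantile is μ + z_p·σ. Here z_{0.24} = -0.7063, z_{0.69} = 0.4959.
So 0.0552 = μ − 0.7063σ and 0.106 = μ + 0.4959σ.
Subtracting: σ = (0.106 − 0.0552)/(0.4959 − (-0.7063)) = 0.042.
Then μ = 0.0552 − (-0.7063)·0.042 = 0.085.
Precision τ = 1/σ² = 1/0.04226² = 560.

μ = 0.085, τ = 560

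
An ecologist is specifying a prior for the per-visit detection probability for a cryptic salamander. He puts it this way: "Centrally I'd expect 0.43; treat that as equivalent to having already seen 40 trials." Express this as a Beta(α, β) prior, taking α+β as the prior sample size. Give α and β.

Under the effective-sample-size interpretation, Beta(α, β) has prior mean α/(α+β) and prior sample size α+β.
So α+β = 40 and α/(α+β) = 0.43, giving α = 0.43·40 = 17.2 and β = 40 − 17.2 = 22.8.

α = 17.2, β = 22.8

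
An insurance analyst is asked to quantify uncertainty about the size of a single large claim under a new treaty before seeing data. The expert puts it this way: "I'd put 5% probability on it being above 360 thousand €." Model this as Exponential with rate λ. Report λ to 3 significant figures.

P(T > 360.0) = e^(−λ·360.0) = 0.05, so λ = −ln(0.05)/360.0 = 0.00832.

λ ≈ 0.00832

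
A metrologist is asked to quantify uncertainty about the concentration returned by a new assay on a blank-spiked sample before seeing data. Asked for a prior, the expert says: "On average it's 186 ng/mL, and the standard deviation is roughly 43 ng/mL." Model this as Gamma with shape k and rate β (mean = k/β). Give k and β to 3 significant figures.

k ≈ 18.7, β ≈ 0.101

For Gamma(k, rate β): mean = k/β, variance = k/β², so CV = 1/√k.
CV = SD/mean = 43/186 = 0.2312, hence k = 1/CV² = 18.7.
Then β = k/mean = 18.7/186 = 0.101.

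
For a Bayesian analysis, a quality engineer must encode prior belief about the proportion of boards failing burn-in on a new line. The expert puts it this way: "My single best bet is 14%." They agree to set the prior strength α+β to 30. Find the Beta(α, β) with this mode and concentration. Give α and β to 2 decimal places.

For α,β > 1 the Beta mode is (α−1)/(α+β−2). With α+β = 30, the mode is (α−1)/28.
Set (α−1)/28 = 0.14 → α = 1 + 0.14·28 = 4.92.
β = 30 − α = 25.08.

α = 4.92, β = 25.08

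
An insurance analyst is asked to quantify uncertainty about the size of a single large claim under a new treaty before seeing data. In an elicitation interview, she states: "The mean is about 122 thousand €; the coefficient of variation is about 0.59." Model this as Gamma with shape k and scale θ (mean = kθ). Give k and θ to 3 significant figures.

k ≈ 2.87, θ ≈ 42.5

For Gamma(k, scale θ): mean = kθ, variance = kθ², so CV = 1/√k.
CV = 0.59, hence k = 1/CV² = 2.87.
Then θ = mean/k = 122/2.87 = 42.5.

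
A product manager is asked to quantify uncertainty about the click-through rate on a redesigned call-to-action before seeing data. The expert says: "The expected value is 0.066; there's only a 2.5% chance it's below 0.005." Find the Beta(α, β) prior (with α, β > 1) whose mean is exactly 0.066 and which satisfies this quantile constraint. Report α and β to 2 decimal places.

α ≈ 1.50, β ≈ 21.20

With mean 0.066 fixed, write α = 0.066s, β = 0.934s where s = α+β.
Need P(θ < 0.005) = 0.025 under Beta(0.066s, 0.934s). Normal approximation: (q−m)/√(m(1−m)/s) ≈ z_{0.025} = -1.96, so s ≈ 0.066·0.934·(-1.96)²/(0.005−0.066)² = 63.6.
At s = 63.6: P(θ<0.005) ≈ 0.000. Adjusting to match 0.025 gives s ≈ 22.70.
So α = 0.066·22.70 ≈ 1.50, β = 0.934·22.70 ≈ 21.20.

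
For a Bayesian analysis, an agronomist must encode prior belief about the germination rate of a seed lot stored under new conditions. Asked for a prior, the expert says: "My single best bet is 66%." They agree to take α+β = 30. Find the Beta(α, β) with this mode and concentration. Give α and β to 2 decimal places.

For α,β > 1 the Beta mode is (α−1)/(α+β−2). With α+β = 30, the mode is (α−1)/28.
Set (α−1)/28 = 0.66 → α = 1 + 0.66·28 = 19.48.
β = 30 − α = 10.52.

α = 19.48, β = 10.52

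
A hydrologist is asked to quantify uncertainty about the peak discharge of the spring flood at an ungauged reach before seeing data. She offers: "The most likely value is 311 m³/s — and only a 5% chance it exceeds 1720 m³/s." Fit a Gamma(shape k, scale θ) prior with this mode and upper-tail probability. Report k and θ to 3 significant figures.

k ≈ 1.8, θ ≈ 390

Gamma(k,θ) with k>1 has mode (k−1)θ, so θ = 311/(k−1).
Need P(X < 1720) = 0.95 with θ tied to k this way. Start at k = 2, θ = 311: P(X<1720) ≈ 0.974.
Too high — lower k to spread out. Iterating converges to k ≈ 1.8.
Then θ = 311/(1.8−1) ≈ 390.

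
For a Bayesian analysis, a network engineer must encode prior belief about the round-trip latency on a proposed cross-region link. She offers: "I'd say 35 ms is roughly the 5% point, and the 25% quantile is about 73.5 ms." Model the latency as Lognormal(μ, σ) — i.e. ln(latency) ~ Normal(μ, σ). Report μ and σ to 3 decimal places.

μ ≈ 4.813, σ ≈ 0.765

If T ~ Lognormal(μ,σ) then ln T ~ Normal(μ,σ), so the p-quantile of ln T is μ + z_p·σ.
ln(35) = 3.555 and ln(73.5) = 4.297; z_{0.05} = -1.645, z_{0.25} = -0.6745.
σ = (4.297 − 3.555)/(-0.6745 − (-1.645)) = 0.765.
μ = 3.555 − (-1.645)·0.765 = 4.813.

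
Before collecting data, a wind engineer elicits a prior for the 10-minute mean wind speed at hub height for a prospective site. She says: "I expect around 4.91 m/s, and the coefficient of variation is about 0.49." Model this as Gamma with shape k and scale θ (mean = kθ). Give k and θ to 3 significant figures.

k ≈ 4.16, θ ≈ 1.18

For Gamma(k, scale θ): mean = kθ, variance = kθ², so CV = 1/√k.
CV = 0.49, hence k = 1/CV² = 4.16.
Then θ = mean/k = 4.91/4.16 = 1.18.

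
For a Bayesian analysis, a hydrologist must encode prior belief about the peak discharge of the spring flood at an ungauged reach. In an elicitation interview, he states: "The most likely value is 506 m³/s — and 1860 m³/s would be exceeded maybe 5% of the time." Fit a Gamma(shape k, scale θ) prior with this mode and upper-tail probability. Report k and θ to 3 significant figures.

Gamma(k,θ) with k>1 has mode (k−1)θ, so θ = 506/(k−1).
Need P(X < 1860) = 0.95 with θ tied to k this way. Start at k = 2, θ = 506: P(X<1860) ≈ 0.882.
Too low — raise k to concentrate. Iterating converges to k ≈ 2.51.
Then θ = 506/(2.51−1) ≈ 335.

k ≈ 2.51, θ ≈ 335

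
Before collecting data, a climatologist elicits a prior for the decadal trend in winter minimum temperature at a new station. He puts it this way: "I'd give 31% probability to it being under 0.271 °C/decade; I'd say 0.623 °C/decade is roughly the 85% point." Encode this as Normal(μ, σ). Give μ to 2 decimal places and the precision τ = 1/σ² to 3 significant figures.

For Normal(μ,σ), the p-quantile is μ + z_p·σ. Here z_{0.31} = -0.4959, z_{0.85} = 1.036.
So 0.271 = μ − 0.4959σ and 0.623 = μ + 1.036σ.
Subtracting: σ = (0.623 − 0.271)/(1.036 − (-0.4959)) = 0.23.
Then μ = 0.271 − (-0.4959)·0.23 = 0.38.
Precision τ = 1/σ² = 1/0.2297² = 18.9.

μ = 0.38, τ = 18.9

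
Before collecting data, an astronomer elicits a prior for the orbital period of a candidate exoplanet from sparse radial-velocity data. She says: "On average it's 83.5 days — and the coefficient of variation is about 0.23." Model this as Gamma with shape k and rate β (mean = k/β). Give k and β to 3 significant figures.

For Gamma(k, rate β): mean = k/β, variance = k/β², so CV = 1/√k.
CV = 0.23, hence k = 1/CV² = 18.9.
Then β = k/mean = 18.9/83.5 = 0.226.

k ≈ 18.9, β ≈ 0.226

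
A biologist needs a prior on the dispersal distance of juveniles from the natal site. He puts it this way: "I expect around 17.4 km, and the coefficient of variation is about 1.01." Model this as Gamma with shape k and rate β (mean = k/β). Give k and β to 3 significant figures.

For Gamma(k, rate β): mean = k/β, variance = k/β², so CV = 1/√k.
CV = 1.01, hence k = 1/CV² = 0.98.
Then β = k/mean = 0.98/17.4 = 0.0563.

k ≈ 0.98, β ≈ 0.0563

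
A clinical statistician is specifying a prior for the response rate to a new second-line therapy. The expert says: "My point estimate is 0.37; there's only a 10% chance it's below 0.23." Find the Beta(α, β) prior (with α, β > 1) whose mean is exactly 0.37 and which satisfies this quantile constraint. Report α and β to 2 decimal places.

α ≈ 6.74, β ≈ 11.47

With mean 0.37 fixed, write α = 0.37s, β = 0.63s where s = α+β.
Need P(θ < 0.23) = 0.1 under Beta(0.37s, 0.63s). Normal approximation: (q−m)/√(m(1−m)/s) ≈ z_{0.1} = -1.28, so s ≈ 0.37·0.63·(-1.28)²/(0.23−0.37)² = 19.5.
At s = 19.5: P(θ<0.23) ≈ 0.091. Adjusting to match 0.1 gives s ≈ 18.21.
So α = 0.37·18.21 ≈ 6.74, β = 0.63·18.21 ≈ 11.47.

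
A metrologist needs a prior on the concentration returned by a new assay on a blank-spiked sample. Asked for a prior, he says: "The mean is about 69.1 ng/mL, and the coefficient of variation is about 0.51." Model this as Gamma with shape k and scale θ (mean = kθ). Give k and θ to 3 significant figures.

k ≈ 3.84, θ ≈ 18

For Gamma(k, scale θ): mean = kθ, variance = kθ², so CV = 1/√k.
CV = 0.51, hence k = 1/CV² = 3.84.
Then θ = mean/k = 69.1/3.84 = 18.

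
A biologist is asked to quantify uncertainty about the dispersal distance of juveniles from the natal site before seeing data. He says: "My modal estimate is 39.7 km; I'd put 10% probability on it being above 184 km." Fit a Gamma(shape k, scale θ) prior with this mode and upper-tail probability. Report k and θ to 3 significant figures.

k ≈ 1.76, θ ≈ 52.1

Gamma(k,θ) with k>1 has mode (k−1)θ, so θ = 39.7/(k−1).
Need P(X < 184) = 0.9 with θ tied to k this way. Start at k = 2, θ = 39.7: P(X<184) ≈ 0.945.
Too high — lower k to spread out. Iterating converges to k ≈ 1.76.
Then θ = 39.7/(1.76−1) ≈ 52.1.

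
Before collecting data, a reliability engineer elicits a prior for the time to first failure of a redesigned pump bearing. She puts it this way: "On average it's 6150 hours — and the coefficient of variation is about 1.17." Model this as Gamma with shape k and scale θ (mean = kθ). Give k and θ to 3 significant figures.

For Gamma(k, scale θ): mean = kθ, variance = kθ², so CV = 1/√k.
CV = 1.17, hence k = 1/CV² = 0.731.
Then θ = mean/k = 6150/0.731 = 8420.

k ≈ 0.731, θ ≈ 8420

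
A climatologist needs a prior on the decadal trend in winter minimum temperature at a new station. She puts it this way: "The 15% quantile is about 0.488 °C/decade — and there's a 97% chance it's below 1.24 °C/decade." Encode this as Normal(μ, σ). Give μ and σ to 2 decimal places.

For Normal(μ,σ), the p-quantile is μ + z_p·σ. Here z_{0.15} = -1.036, z_{0.97} = 1.881.
So 0.488 = μ − 1.036σ and 1.24 = μ + 1.881σ.
Subtracting: σ = (1.24 − 0.488)/(1.881 − (-1.036)) = 0.26.
Then μ = 0.488 − (-1.036)·0.26 = 0.76.

μ = 0.76, σ = 0.26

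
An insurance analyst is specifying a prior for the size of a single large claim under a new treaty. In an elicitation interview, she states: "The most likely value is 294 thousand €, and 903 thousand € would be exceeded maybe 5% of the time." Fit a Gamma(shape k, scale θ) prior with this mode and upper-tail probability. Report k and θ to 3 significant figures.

k ≈ 3.1, θ ≈ 140

Gamma(k,θ) with k>1 has mode (k−1)θ, so θ = 294/(k−1).
Need P(X < 903) = 0.95 with θ tied to k this way. Start at k = 2, θ = 294: P(X<903) ≈ 0.811.
Too low — raise k to concentrate. Iterating converges to k ≈ 3.1.
Then θ = 294/(3.1−1) ≈ 140.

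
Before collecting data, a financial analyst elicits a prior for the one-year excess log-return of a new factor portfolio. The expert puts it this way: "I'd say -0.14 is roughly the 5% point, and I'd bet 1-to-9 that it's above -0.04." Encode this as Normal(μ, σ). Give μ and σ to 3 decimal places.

μ = -0.084, σ = 0.034

The p-quantile of Normal(μ,σ) is μ + z_p·σ, with z_{0.05} = -1.645 and z_{0.9} = 1.282.
Eliminate σ: μ = (z₂·x₁ − z₁·x₂)/(z₂ − z₁) = (1.282·-0.14 − (-1.645)·-0.04)/2.926 = -0.084.
Then σ = (x₂ − x₁)/(z₂ − z₁) = (-0.04 − -0.14)/2.926 = 0.034.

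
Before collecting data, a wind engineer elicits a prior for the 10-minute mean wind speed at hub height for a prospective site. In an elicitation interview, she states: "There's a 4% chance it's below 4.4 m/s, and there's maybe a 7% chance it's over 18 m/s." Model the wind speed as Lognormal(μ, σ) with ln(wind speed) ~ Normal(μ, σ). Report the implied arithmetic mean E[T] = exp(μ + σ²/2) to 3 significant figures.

E[T] ≈ 10.4 m/s

If T ~ Lognormal(μ,σ) then ln T ~ Normal(μ,σ), so the p-quantile of ln T is μ + z_p·σ.
ln(4.4) = 1.482 and ln(18) = 2.89; z_{0.04} = -1.751, z_{0.93} = 1.476.
σ = (2.89 − 1.482)/(1.476 − (-1.751)) = 0.437.
μ = 1.482 − (-1.751)·0.437 = 2.246.
E[T] = exp(μ + σ²/2) = exp(2.246 + 0.0953) = 10.4 m/s.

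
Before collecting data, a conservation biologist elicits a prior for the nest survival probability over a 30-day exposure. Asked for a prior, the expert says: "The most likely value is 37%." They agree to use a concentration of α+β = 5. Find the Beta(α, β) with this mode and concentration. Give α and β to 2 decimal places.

For α,β > 1 the Beta mode is (α−1)/(α+β−2). With α+β = 5, the mode is (α−1)/3.
Set (α−1)/3 = 0.37 → α = 1 + 0.37·3 = 2.11.
β = 5 − α = 2.89.

α = 2.11, β = 2.89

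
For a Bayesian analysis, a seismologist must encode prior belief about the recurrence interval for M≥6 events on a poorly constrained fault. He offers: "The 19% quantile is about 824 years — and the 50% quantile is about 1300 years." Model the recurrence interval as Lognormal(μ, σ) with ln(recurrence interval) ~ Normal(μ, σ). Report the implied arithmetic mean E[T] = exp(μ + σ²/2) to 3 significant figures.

If T ~ Lognormal(μ,σ) then ln T ~ Normal(μ,σ), so the p-quantile of ln T is μ + z_p·σ.
ln(824) = 6.714 and ln(1300) = 7.17; z_{0.19} = -0.8779, z_{0.5} = 0.
σ = (7.17 − 6.714)/(0 − (-0.8779)) = 0.519.
μ = 6.714 − (-0.8779)·0.519 = 7.170.
E[T] = exp(μ + σ²/2) = exp(7.170 + 0.1349) = 1490 years.

E[T] ≈ 1490 years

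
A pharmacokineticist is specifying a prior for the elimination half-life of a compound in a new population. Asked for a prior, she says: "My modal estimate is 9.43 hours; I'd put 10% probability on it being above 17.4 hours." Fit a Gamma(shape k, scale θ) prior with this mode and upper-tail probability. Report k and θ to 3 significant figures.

Gamma(k,θ) with k>1 has mode (k−1)θ, so θ = 9.43/(k−1).
Need P(X < 17.4) = 0.9 with θ tied to k this way. Start at k = 2, θ = 9.43: P(X<17.4) ≈ 0.550.
Too low — raise k to concentrate. Iterating converges to k ≈ 6.08.
Then θ = 9.43/(6.08−1) ≈ 1.85.

k ≈ 6.08, θ ≈ 1.85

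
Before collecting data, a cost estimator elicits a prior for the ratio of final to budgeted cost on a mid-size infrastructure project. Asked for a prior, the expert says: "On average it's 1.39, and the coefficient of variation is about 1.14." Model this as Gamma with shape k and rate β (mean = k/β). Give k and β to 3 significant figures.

k ≈ 0.769, β ≈ 0.554

For Gamma(k, rate β): mean = k/β, variance = k/β², so CV = 1/√k.
CV = 1.14, hence k = 1/CV² = 0.769.
Then β = k/mean = 0.769/1.39 = 0.554.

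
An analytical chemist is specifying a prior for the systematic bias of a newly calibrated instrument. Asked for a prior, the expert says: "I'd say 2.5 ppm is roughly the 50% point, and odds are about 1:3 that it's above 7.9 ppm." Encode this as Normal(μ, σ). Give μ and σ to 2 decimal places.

μ = 2.50, σ = 8.01

For Normal(μ,σ), the p-quantile is μ + z_p·σ. Here z_{0.5} = 0, z_{0.75} = 0.6745.
So 2.5 = μ + 0σ and 7.9 = μ + 0.6745σ.
Subtracting: σ = (7.9 − 2.5)/(0.6745 − (0)) = 8.01.
Then μ = 2.5 − (0)·8.01 = 2.50.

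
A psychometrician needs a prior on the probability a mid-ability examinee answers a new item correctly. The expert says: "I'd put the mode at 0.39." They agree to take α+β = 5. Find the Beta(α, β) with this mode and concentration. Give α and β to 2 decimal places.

α = 2.17, β = 2.83

For α,β > 1 the Beta mode is (α−1)/(α+β−2). With α+β = 5, the mode is (α−1)/3.
Set (α−1)/3 = 0.39 → α = 1 + 0.39·3 = 2.17.
β = 5 − α = 2.83.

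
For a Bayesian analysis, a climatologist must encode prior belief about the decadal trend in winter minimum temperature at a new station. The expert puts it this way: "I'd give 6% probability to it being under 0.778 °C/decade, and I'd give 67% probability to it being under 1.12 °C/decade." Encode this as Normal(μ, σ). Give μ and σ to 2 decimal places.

For Normal(μ,σ), the p-quantile is μ + z_p·σ. Here z_{0.06} = -1.555, z_{0.67} = 0.4399.
So 0.778 = μ − 1.555σ and 1.12 = μ + 0.4399σ.
Subtracting: σ = (1.12 − 0.778)/(0.4399 − (-1.555)) = 0.17.
Then μ = 0.778 − (-1.555)·0.17 = 1.04.

μ = 1.04, σ = 0.17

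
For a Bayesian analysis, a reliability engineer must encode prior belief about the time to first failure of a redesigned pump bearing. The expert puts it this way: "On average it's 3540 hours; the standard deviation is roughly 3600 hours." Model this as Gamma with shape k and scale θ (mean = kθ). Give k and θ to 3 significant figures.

For Gamma(k, scale θ): mean = kθ, variance = kθ², so CV = 1/√k.
CV = SD/mean = 3600/3540 = 1.017, hence k = 1/CV² = 0.967.
Then θ = mean/k = 3540/0.967 = 3660.

k ≈ 0.967, θ ≈ 3660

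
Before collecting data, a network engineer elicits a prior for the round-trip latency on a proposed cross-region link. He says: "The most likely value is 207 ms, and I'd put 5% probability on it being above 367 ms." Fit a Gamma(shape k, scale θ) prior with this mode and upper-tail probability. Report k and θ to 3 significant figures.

k ≈ 9.5, θ ≈ 24.3

Gamma(k,θ) with k>1 has mode (k−1)θ, so θ = 207/(k−1).
Need P(X < 367) = 0.95 with θ tied to k this way. Start at k = 2, θ = 207: P(X<367) ≈ 0.529.
Too low — raise k to concentrate. Iterating converges to k ≈ 9.5.
Then θ = 207/(9.5−1) ≈ 24.3.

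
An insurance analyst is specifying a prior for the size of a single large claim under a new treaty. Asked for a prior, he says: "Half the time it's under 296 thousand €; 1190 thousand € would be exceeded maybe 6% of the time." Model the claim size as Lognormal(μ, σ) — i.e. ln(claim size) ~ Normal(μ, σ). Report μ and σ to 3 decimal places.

If T ~ Lognormal(μ,σ) then ln T ~ Normal(μ,σ), so the p-quantile of ln T is μ + z_p·σ.
ln(296) = 5.69 and ln(1190) = 7.082; z_{0.5} = 0, z_{0.94} = 1.555.
σ = (7.082 − 5.69)/(1.555 − (0)) = 0.895.
μ = 5.69 − (0)·0.895 = 5.690.

μ ≈ 5.690, σ ≈ 0.895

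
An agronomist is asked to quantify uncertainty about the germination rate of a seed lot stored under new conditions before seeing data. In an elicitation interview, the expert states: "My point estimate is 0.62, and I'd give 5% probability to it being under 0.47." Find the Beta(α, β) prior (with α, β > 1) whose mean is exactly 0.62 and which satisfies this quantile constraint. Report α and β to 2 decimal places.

With mean 0.62 fixed, write α = 0.62s, β = 0.38s where s = α+β.
Need P(θ < 0.47) = 0.05 under Beta(0.62s, 0.38s). Normal approximation: (q−m)/√(m(1−m)/s) ≈ z_{0.05} = -1.64, so s ≈ 0.62·0.38·(-1.64)²/(0.47−0.62)² = 28.3.
At s = 28.3: P(θ<0.47) ≈ 0.053. Adjusting to match 0.05 gives s ≈ 29.27.
So α = 0.62·29.27 ≈ 18.15, β = 0.38·29.27 ≈ 11.12.

α ≈ 18.15, β ≈ 11.12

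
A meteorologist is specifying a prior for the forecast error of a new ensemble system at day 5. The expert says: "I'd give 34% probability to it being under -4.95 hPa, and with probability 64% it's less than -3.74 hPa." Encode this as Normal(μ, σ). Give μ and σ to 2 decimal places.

The p-quantile of Normal(μ,σ) is μ + z_p·σ, with z_{0.34} = -0.4125 and z_{0.64} = 0.3585.
Eliminate σ: μ = (z₂·x₁ − z₁·x₂)/(z₂ − z₁) = (0.3585·-4.95 − (-0.4125)·-3.74)/0.7709 = -4.30.
Then σ = (x₂ − x₁)/(z₂ − z₁) = (-3.74 − -4.95)/0.7709 = 1.57.

μ = -4.30, σ = 1.57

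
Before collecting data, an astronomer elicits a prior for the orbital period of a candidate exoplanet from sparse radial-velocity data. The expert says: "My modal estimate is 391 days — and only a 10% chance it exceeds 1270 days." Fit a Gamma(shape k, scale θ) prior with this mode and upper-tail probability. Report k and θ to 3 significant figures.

k ≈ 2.36, θ ≈ 288

Gamma(k,θ) with k>1 has mode (k−1)θ, so θ = 391/(k−1).
Need P(X < 1270) = 0.9 with θ tied to k this way. Start at k = 2, θ = 391: P(X<1270) ≈ 0.835.
Too low — raise k to concentrate. Iterating converges to k ≈ 2.36.
Then θ = 391/(2.36−1) ≈ 288.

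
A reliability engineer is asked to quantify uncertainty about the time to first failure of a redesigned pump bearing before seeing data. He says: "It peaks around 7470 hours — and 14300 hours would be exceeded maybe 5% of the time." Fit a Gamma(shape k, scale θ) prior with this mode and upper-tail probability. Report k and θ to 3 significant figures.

Gamma(k,θ) with k>1 has mode (k−1)θ, so θ = 7470/(k−1).
Need P(X < 14300) = 0.95 with θ tied to k this way. Start at k = 2, θ = 7470: P(X<14300) ≈ 0.570.
Too low — raise k to concentrate. Iterating converges to k ≈ 7.59.
Then θ = 7470/(7.59−1) ≈ 1130.

k ≈ 7.59, θ ≈ 1130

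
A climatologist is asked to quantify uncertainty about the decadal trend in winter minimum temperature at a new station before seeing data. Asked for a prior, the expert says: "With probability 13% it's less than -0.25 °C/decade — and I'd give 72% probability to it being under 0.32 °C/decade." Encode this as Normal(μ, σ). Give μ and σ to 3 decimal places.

μ = 0.126, σ = 0.333

For Normal(μ,σ), the p-quantile is μ + z_p·σ. Here z_{0.13} = -1.126, z_{0.72} = 0.5828.
So -0.25 = μ − 1.126σ and 0.32 = μ + 0.5828σ.
Subtracting: σ = (0.32 − -0.25)/(0.5828 − (-1.126)) = 0.333.
Then μ = -0.25 − (-1.126)·0.333 = 0.126.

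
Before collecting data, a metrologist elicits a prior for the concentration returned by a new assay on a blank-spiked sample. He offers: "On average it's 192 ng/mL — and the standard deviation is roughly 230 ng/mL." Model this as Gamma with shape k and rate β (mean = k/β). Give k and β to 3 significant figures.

k ≈ 0.697, β ≈ 0.00363

For Gamma(k, rate β): mean = k/β, variance = k/β², so CV = 1/√k.
CV = SD/mean = 230/192 = 1.198, hence k = 1/CV² = 0.697.
Then β = k/mean = 0.697/192 = 0.00363.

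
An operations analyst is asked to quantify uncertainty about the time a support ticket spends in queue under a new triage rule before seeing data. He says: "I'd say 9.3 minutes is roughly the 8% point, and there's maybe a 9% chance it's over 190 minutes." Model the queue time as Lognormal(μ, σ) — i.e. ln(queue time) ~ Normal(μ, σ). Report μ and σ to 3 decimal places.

μ ≈ 3.774, σ ≈ 1.099

If T ~ Lognormal(μ,σ) then ln T ~ Normal(μ,σ), so the p-quantile of ln T is μ + z_p·σ.
ln(9.3) = 2.23 and ln(190) = 5.247; z_{0.08} = -1.405, z_{0.91} = 1.341.
σ = (5.247 − 2.23)/(1.341 − (-1.405)) = 1.099.
μ = 2.23 − (-1.405)·1.099 = 3.774.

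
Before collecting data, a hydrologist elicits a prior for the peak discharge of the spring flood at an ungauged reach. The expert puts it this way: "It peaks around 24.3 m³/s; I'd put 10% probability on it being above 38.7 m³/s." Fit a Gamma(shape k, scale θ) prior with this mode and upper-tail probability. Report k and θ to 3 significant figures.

k ≈ 9.67, θ ≈ 2.8

Gamma(k,θ) with k>1 has mode (k−1)θ, so θ = 24.3/(k−1).
Need P(X < 38.7) = 0.9 with θ tied to k this way. Start at k = 2, θ = 24.3: P(X<38.7) ≈ 0.473.
Too low — raise k to concentrate. Iterating converges to k ≈ 9.67.
Then θ = 24.3/(9.67−1) ≈ 2.8.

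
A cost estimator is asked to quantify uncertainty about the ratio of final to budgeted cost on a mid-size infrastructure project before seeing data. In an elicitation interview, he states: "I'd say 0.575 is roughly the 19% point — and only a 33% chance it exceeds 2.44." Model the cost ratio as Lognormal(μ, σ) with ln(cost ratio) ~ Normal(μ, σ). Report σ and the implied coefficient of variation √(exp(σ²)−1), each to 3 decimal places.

σ ≈ 1.097, CV ≈ 1.526

If T ~ Lognormal(μ,σ) then ln T ~ Normal(μ,σ), so the p-quantile of ln T is μ + z_p·σ.
ln(0.575) = -0.5534 and ln(2.44) = 0.892; z_{0.19} = -0.8779, z_{0.67} = 0.4399.
σ = (0.892 − -0.5534)/(0.4399 − (-0.8779)) = 1.097.
μ = -0.5534 − (-0.8779)·1.097 = 0.409.
CV = √(exp(σ²)−1) = √(exp(1.2030)−1) = 1.526.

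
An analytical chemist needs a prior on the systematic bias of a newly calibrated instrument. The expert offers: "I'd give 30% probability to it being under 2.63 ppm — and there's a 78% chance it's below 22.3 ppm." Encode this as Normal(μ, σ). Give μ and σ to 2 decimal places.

μ = 10.59, σ = 15.17

The p-quantile of Normal(μ,σ) is μ + z_p·σ, with z_{0.3} = -0.5244 and z_{0.78} = 0.7722.
Eliminate σ: μ = (z₂·x₁ − z₁·x₂)/(z₂ − z₁) = (0.7722·2.63 − (-0.5244)·22.3)/1.297 = 10.59.
Then σ = (x₂ − x₁)/(z₂ − z₁) = (22.3 − 2.63)/1.297 = 15.17.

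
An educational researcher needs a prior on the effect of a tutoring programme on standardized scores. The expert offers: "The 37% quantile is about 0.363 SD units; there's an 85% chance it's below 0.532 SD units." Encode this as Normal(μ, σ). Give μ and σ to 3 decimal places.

μ = 0.404, σ = 0.124

For Normal(μ,σ), the p-quantile is μ + z_p·σ. Here z_{0.37} = -0.3319, z_{0.85} = 1.036.
So 0.363 = μ − 0.3319σ and 0.532 = μ + 1.036σ.
Subtracting: σ = (0.532 − 0.363)/(1.036 − (-0.3319)) = 0.124.
Then μ = 0.363 − (-0.3319)·0.124 = 0.404.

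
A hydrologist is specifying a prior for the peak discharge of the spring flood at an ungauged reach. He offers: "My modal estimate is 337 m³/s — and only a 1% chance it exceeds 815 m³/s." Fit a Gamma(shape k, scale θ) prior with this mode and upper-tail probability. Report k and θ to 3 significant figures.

k ≈ 7.06, θ ≈ 55.6

Gamma(k,θ) with k>1 has mode (k−1)θ, so θ = 337/(k−1).
Need P(X < 815) = 0.99 with θ tied to k this way. Start at k = 2, θ = 337: P(X<815) ≈ 0.696.
Too low — raise k to concentrate. Iterating converges to k ≈ 7.06.
Then θ = 337/(7.06−1) ≈ 55.6.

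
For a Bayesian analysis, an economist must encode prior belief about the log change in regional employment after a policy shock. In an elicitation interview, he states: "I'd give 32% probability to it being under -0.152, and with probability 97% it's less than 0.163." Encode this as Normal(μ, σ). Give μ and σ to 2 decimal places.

μ = -0.09, σ = 0.13

The p-quantile of Normal(μ,σ) is μ + z_p·σ, with z_{0.32} = -0.4677 and z_{0.97} = 1.881.
Eliminate σ: μ = (z₂·x₁ − z₁·x₂)/(z₂ − z₁) = (1.881·-0.152 − (-0.4677)·0.163)/2.348 = -0.09.
Then σ = (x₂ − x₁)/(z₂ − z₁) = (0.163 − -0.152)/2.348 = 0.13.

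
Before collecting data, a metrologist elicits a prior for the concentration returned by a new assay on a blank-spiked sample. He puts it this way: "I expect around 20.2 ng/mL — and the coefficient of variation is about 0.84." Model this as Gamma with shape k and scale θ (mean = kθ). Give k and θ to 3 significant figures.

k ≈ 1.42, θ ≈ 14.3

For Gamma(k, scale θ): mean = kθ, variance = kθ², so CV = 1/√k.
CV = 0.84, hence k = 1/CV² = 1.42.
Then θ = mean/k = 20.2/1.42 = 14.3.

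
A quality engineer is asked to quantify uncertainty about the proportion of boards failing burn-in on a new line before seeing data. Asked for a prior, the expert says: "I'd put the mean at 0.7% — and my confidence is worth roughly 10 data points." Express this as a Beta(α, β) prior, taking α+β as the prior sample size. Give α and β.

Under the effective-sample-size interpretation, Beta(α, β) has prior mean α/(α+β) and prior sample size α+β.
So α+β = 10 and α/(α+β) = 0.007, giving α = 0.007·10 = 0.07 and β = 10 − 0.07 = 9.93.

α = 0.07, β = 9.93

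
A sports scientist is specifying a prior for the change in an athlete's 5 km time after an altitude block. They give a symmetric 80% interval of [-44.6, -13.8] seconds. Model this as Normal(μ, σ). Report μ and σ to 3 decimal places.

μ = -29.200, σ = 12.017

A symmetric 80% interval runs μ ± z·σ with z = 1.282.
Half-width = 15.4, so σ = 15.4/1.282 = 12.017.
μ is the interval midpoint, -29.200.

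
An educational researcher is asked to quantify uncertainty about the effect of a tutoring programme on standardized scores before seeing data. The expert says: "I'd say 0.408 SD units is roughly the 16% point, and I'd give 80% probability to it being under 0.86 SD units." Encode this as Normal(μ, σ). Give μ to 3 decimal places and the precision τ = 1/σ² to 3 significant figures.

μ = 0.653, τ = 16.5

The p-quantile of Normal(μ,σ) is μ + z_p·σ, with z_{0.16} = -0.9945 and z_{0.8} = 0.8416.
Eliminate σ: μ = (z₂·x₁ − z₁·x₂)/(z₂ − z₁) = (0.8416·0.408 − (-0.9945)·0.86)/1.836 = 0.653.
Then σ = (x₂ − x₁)/(z₂ − z₁) = (0.86 − 0.408)/1.836 = 0.246.
Precision τ = 1/σ² = 1/0.2462² = 16.5.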